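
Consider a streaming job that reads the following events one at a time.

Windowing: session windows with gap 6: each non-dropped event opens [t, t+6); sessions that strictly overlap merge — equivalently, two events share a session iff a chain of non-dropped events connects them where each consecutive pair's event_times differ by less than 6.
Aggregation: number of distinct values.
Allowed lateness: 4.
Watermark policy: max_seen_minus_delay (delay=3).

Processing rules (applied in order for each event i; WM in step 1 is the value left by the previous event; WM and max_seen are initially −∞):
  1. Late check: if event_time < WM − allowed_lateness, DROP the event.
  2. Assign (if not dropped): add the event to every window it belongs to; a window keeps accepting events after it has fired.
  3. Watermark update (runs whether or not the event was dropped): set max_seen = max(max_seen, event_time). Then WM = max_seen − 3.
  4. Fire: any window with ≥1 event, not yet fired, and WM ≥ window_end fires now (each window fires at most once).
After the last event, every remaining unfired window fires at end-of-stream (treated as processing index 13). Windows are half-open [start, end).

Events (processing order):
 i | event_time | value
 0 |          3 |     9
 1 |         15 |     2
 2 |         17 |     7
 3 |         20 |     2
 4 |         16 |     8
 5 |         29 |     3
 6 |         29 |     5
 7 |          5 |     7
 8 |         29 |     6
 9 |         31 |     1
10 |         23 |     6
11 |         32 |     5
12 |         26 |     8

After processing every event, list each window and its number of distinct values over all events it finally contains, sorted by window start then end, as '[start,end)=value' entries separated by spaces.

i=0 t=3 v=9: → [3,9); WM=0
i=1 t=15 v=2: → [15,21); WM=12
i=2 t=17 v=7: → [15,23); WM=14
i=3 t=20 v=2: → [15,26); WM=17
i=4 t=16 v=8: → [15,26); WM=17
i=5 t=29 v=3: → [29,35); WM=26
i=6 t=29 v=5: → [29,35); WM=26
i=7 t=5 v=7: DROP (t<26-4); WM=26
i=8 t=29 v=6: → [29,35); WM=26
i=9 t=31 v=1: → [29,37); WM=28
i=10 t=23 v=6: DROP (t<28-4); WM=28
i=11 t=32 v=5: → [29,38); WM=29
i=12 t=26 v=8: → [26,38); WM=29

[3,9)=1 [15,26)=3 [26,38)=5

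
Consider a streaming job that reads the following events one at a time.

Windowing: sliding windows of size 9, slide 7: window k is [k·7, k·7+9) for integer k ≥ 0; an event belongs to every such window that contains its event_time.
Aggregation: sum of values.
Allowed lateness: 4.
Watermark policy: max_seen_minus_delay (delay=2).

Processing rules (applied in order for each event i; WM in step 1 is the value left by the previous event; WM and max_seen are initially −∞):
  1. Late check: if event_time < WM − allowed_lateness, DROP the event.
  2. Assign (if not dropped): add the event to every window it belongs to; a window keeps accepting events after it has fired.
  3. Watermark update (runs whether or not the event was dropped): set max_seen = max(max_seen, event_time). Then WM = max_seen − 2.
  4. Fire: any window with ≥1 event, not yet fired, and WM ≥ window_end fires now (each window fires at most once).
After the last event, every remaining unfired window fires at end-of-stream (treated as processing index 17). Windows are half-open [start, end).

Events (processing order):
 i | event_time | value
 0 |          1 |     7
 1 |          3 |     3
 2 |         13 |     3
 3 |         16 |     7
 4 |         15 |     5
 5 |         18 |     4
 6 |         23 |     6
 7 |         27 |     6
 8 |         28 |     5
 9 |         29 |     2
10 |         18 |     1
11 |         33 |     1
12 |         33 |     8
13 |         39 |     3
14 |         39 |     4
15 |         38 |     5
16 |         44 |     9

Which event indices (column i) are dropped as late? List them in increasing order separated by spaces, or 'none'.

i=0 t=1 v=7: → [0,9); WM=-1
i=1 t=3 v=3: → [0,9); WM=1
i=2 t=13 v=3: → [7,16); WM=11; [0,9) fires=10
i=3 t=16 v=7: → [14,23); WM=14
i=4 t=15 v=5: → [14,23),[7,16); WM=14
i=5 t=18 v=4: → [14,23); WM=16; [7,16) fires=8
i=6 t=23 v=6: → [21,30); WM=21
i=7 t=27 v=6: → [21,30); WM=25; [14,23) fires=16
i=8 t=28 v=5: → [28,37),[21,30); WM=26
i=9 t=29 v=2: → [28,37),[21,30); WM=27
i=10 t=18 v=1: DROP (t<27-4); WM=27
i=11 t=33 v=1: → [28,37); WM=31; [21,30) fires=19
i=12 t=33 v=8: → [28,37); WM=31
i=13 t=39 v=3: → [35,44); WM=37; [28,37) fires=16
i=14 t=39 v=4: → [35,44); WM=37
i=15 t=38 v=5: → [35,44); WM=37
i=16 t=44 v=9: → [42,51); WM=42

10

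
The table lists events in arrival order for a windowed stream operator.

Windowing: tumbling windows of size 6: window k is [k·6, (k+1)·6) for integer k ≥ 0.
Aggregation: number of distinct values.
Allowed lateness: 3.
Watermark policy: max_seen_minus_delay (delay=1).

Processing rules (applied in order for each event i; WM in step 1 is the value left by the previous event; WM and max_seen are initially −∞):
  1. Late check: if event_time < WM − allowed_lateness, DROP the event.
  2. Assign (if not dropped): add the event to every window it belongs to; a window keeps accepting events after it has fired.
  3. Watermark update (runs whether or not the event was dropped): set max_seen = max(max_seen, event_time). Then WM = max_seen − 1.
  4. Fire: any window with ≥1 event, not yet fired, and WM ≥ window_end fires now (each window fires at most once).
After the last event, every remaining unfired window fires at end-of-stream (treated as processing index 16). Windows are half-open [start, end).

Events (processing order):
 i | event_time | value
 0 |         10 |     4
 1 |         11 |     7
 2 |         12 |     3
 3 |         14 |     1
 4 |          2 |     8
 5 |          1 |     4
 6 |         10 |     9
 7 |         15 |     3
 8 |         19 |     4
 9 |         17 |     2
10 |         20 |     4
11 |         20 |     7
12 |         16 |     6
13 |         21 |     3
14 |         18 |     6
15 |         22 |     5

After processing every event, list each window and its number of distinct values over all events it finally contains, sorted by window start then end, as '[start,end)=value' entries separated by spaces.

i=0 t=10 v=4: → [6,12); WM=9
i=1 t=11 v=7: → [6,12); WM=10
i=2 t=12 v=3: → [12,18); WM=11
i=3 t=14 v=1: → [12,18); WM=13; [6,12) fires=2
i=4 t=2 v=8: DROP (t<13-3); WM=13
i=5 t=1 v=4: DROP (t<13-3); WM=13
i=6 t=10 v=9: → [6,12); WM=13
i=7 t=15 v=3: → [12,18); WM=14
i=8 t=19 v=4: → [18,24); WM=18; [12,18) fires=2
i=9 t=17 v=2: → [12,18); WM=18
i=10 t=20 v=4: → [18,24); WM=19
i=11 t=20 v=7: → [18,24); WM=19
i=12 t=16 v=6: → [12,18); WM=19
i=13 t=21 v=3: → [18,24); WM=20
i=14 t=18 v=6: → [18,24); WM=20
i=15 t=22 v=5: → [18,24); WM=21

[6,12)=3 [12,18)=4 [18,24)=5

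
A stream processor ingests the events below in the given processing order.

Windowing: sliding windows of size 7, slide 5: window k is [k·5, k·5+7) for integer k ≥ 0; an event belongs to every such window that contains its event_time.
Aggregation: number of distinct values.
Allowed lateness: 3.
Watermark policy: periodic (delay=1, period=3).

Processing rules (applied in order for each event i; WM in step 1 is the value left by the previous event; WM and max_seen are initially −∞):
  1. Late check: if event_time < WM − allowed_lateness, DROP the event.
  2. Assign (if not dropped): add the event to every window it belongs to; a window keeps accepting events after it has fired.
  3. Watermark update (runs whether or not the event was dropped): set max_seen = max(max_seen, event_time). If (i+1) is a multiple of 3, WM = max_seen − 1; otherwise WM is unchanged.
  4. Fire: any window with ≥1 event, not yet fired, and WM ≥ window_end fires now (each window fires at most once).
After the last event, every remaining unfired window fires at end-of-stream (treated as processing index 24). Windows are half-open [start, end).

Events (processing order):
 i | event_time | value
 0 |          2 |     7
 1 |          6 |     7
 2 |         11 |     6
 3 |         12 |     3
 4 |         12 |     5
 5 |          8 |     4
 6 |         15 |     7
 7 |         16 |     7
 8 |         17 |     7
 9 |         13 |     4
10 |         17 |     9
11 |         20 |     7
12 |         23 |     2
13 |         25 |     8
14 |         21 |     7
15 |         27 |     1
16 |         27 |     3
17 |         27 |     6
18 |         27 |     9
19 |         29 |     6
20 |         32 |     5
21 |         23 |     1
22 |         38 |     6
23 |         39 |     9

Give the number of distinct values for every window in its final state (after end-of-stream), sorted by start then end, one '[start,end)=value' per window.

[0,7)=1 [5,12)=3 [10,17)=5 [15,22)=2 [20,27)=3 [25,32)=5 [30,37)=1 [35,42)=2

i=0 t=2 v=7: → [0,7); WM=−∞
i=1 t=6 v=7: → [5,12),[0,7); WM=−∞
i=2 t=11 v=6: → [10,17),[5,12); WM=10; [0,7) fires=1
i=3 t=12 v=3: → [10,17); WM=10
i=4 t=12 v=5: → [10,17); WM=10
i=5 t=8 v=4: → [5,12); WM=11
i=6 t=15 v=7: → [15,22),[10,17); WM=11
i=7 t=16 v=7: → [15,22),[10,17); WM=11
i=8 t=17 v=7: → [15,22); WM=16; [5,12) fires=3
i=9 t=13 v=4: → [10,17); WM=16
i=10 t=17 v=9: → [15,22); WM=16
i=11 t=20 v=7: → [20,27),[15,22); WM=19; [10,17) fires=5
i=12 t=23 v=2: → [20,27); WM=19
i=13 t=25 v=8: → [25,32),[20,27); WM=19
i=14 t=21 v=7: → [20,27),[15,22); WM=24; [15,22) fires=2
i=15 t=27 v=1: → [25,32); WM=24
i=16 t=27 v=3: → [25,32); WM=24
i=17 t=27 v=6: → [25,32); WM=26
i=18 t=27 v=9: → [25,32); WM=26
i=19 t=29 v=6: → [25,32); WM=26
i=20 t=32 v=5: → [30,37); WM=31; [20,27) fires=3
i=21 t=23 v=1: DROP (t<31-3); WM=31
i=22 t=38 v=6: → [35,42); WM=31
i=23 t=39 v=9: → [35,42); WM=38; [25,32) fires=5 [30,37) fires=1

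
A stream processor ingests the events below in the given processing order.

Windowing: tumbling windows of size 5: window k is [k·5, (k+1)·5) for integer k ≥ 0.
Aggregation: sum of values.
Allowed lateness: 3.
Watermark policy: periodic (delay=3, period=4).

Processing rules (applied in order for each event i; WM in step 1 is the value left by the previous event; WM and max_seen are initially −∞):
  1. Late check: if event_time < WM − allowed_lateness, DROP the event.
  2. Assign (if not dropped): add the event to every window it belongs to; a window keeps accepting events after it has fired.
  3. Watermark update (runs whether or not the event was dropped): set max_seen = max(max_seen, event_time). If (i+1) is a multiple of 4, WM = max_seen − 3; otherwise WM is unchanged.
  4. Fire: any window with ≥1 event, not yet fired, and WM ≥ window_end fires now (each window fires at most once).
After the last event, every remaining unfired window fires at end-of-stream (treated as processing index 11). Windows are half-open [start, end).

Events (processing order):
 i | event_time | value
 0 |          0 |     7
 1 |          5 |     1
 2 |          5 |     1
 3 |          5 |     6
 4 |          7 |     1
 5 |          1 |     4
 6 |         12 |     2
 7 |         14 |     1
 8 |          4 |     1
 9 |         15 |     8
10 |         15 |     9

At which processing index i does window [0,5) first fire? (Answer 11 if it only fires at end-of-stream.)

i=0 t=0 v=7: → [0,5); WM=−∞
i=1 t=5 v=1: → [5,10); WM=−∞
i=2 t=5 v=1: → [5,10); WM=−∞
i=3 t=5 v=6: → [5,10); WM=2
i=4 t=7 v=1: → [5,10); WM=2
i=5 t=1 v=4: → [0,5); WM=2
i=6 t=12 v=2: → [10,15); WM=2
i=7 t=14 v=1: → [10,15); WM=11; [0,5) fires=11 [5,10) fires=9
i=8 t=4 v=1: DROP (t<11-3); WM=11
i=9 t=15 v=8: → [15,20); WM=11
i=10 t=15 v=9: → [15,20); WM=11

7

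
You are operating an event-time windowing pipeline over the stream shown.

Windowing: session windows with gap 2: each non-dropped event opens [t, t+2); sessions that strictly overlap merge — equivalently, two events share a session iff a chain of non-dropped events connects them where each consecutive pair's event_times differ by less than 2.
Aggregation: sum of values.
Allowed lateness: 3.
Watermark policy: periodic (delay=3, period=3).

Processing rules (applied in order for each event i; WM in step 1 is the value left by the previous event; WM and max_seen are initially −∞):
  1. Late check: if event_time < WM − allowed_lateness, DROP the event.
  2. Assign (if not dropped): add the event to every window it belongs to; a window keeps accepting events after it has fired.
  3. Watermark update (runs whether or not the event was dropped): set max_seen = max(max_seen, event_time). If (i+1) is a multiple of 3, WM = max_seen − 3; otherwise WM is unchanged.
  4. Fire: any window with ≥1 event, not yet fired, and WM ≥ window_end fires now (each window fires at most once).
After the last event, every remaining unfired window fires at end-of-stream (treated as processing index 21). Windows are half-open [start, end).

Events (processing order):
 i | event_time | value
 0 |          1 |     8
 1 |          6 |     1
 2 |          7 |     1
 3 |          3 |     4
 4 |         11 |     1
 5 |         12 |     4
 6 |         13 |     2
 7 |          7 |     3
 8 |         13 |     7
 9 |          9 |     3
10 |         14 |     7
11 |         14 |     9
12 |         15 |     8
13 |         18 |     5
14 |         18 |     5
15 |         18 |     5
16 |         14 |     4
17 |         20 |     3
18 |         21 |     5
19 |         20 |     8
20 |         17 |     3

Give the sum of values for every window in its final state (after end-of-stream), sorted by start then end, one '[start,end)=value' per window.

i=0 t=1 v=8: → [1,3); WM=−∞
i=1 t=6 v=1: → [6,8); WM=−∞
i=2 t=7 v=1: → [6,9); WM=4
i=3 t=3 v=4: → [3,5); WM=4
i=4 t=11 v=1: → [11,13); WM=4
i=5 t=12 v=4: → [11,14); WM=9
i=6 t=13 v=2: → [11,15); WM=9
i=7 t=7 v=3: → [6,9); WM=9
i=8 t=13 v=7: → [11,15); WM=10
i=9 t=9 v=3: → [9,11); WM=10
i=10 t=14 v=7: → [11,16); WM=10
i=11 t=14 v=9: → [11,16); WM=11
i=12 t=15 v=8: → [11,17); WM=11
i=13 t=18 v=5: → [18,20); WM=11
i=14 t=18 v=5: → [18,20); WM=15
i=15 t=18 v=5: → [18,20); WM=15
i=16 t=14 v=4: → [11,17); WM=15
i=17 t=20 v=3: → [20,22); WM=17
i=18 t=21 v=5: → [20,23); WM=17
i=19 t=20 v=8: → [20,23); WM=17
i=20 t=17 v=3: → [17,20); WM=18

[1,3)=8 [3,5)=4 [6,9)=5 [9,11)=3 [11,17)=42 [17,20)=18 [20,23)=16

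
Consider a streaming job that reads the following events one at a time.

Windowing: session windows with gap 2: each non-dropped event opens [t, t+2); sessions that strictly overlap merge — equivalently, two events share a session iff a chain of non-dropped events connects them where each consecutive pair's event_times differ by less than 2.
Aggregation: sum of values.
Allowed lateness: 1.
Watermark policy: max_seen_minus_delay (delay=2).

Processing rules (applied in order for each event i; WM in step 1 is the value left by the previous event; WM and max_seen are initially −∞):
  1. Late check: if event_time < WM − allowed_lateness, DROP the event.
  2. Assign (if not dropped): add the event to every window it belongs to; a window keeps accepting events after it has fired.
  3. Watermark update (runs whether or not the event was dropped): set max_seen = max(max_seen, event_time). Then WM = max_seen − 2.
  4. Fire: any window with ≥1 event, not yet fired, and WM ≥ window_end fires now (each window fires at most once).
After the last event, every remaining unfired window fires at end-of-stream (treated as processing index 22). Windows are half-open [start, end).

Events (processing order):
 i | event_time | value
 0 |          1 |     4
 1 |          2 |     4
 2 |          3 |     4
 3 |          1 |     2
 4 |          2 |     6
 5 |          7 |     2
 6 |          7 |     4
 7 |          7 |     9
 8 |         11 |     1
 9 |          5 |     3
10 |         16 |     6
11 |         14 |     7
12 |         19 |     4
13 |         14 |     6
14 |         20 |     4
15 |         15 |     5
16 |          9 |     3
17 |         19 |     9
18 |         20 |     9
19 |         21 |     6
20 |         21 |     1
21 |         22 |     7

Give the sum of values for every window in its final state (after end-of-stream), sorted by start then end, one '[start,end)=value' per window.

i=0 t=1 v=4: → [1,3); WM=-1
i=1 t=2 v=4: → [1,4); WM=0
i=2 t=3 v=4: → [1,5); WM=1
i=3 t=1 v=2: → [1,5); WM=1
i=4 t=2 v=6: → [1,5); WM=1
i=5 t=7 v=2: → [7,9); WM=5
i=6 t=7 v=4: → [7,9); WM=5
i=7 t=7 v=9: → [7,9); WM=5
i=8 t=11 v=1: → [11,13); WM=9
i=9 t=5 v=3: DROP (t<9-1); WM=9
i=10 t=16 v=6: → [16,18); WM=14
i=11 t=14 v=7: → [14,16); WM=14
i=12 t=19 v=4: → [19,21); WM=17
i=13 t=14 v=6: DROP (t<17-1); WM=17
i=14 t=20 v=4: → [19,22); WM=18
i=15 t=15 v=5: DROP (t<18-1); WM=18
i=16 t=9 v=3: DROP (t<18-1); WM=18
i=17 t=19 v=9: → [19,22); WM=18
i=18 t=20 v=9: → [19,22); WM=18
i=19 t=21 v=6: → [19,23); WM=19
i=20 t=21 v=1: → [19,23); WM=19
i=21 t=22 v=7: → [19,24); WM=20

[1,5)=20 [7,9)=15 [11,13)=1 [14,16)=7 [16,18)=6 [19,24)=40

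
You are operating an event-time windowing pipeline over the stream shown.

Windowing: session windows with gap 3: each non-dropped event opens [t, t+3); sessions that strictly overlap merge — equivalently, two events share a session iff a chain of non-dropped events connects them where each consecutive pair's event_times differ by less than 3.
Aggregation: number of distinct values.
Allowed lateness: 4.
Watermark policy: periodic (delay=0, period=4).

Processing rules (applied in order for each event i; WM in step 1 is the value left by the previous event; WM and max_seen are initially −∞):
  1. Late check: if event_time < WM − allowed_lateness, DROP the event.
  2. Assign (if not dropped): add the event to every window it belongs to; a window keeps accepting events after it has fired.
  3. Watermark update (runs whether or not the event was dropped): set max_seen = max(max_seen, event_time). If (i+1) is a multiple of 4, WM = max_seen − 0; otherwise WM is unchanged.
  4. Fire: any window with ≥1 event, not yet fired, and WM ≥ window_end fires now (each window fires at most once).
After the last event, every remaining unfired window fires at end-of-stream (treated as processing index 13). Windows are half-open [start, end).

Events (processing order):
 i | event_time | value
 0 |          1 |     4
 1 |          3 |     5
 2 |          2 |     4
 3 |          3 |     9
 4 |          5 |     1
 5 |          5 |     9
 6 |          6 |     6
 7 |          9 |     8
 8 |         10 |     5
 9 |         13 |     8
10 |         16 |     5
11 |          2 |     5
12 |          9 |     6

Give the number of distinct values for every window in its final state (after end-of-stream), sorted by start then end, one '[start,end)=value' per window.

i=0 t=1 v=4: → [1,4); WM=−∞
i=1 t=3 v=5: → [1,6); WM=−∞
i=2 t=2 v=4: → [1,6); WM=−∞
i=3 t=3 v=9: → [1,6); WM=3
i=4 t=5 v=1: → [1,8); WM=3
i=5 t=5 v=9: → [1,8); WM=3
i=6 t=6 v=6: → [1,9); WM=3
i=7 t=9 v=8: → [9,12); WM=9
i=8 t=10 v=5: → [9,13); WM=9
i=9 t=13 v=8: → [13,16); WM=9
i=10 t=16 v=5: → [16,19); WM=9
i=11 t=2 v=5: DROP (t<9-4); WM=16
i=12 t=9 v=6: DROP (t<16-4); WM=16

[1,9)=5 [9,13)=2 [13,16)=1 [16,19)=1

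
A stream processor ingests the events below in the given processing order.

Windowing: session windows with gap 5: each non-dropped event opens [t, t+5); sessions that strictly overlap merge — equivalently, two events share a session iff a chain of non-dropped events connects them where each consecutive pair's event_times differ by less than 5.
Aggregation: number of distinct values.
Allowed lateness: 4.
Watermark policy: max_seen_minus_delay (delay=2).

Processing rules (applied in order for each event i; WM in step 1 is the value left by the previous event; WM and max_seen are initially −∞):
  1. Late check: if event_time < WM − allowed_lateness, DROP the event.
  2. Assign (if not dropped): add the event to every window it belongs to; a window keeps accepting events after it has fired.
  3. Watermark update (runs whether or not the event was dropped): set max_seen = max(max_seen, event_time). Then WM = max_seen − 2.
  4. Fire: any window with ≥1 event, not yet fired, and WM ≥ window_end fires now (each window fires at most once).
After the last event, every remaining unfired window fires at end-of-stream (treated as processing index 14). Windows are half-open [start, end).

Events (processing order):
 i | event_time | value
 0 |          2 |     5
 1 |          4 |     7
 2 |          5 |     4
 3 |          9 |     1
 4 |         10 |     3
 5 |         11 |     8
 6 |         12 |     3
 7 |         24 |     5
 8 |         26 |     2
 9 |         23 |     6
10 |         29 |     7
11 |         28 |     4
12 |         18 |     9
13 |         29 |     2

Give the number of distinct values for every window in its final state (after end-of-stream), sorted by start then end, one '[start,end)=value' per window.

i=0 t=2 v=5: → [2,7); WM=0
i=1 t=4 v=7: → [2,9); WM=2
i=2 t=5 v=4: → [2,10); WM=3
i=3 t=9 v=1: → [2,14); WM=7
i=4 t=10 v=3: → [2,15); WM=8
i=5 t=11 v=8: → [2,16); WM=9
i=6 t=12 v=3: → [2,17); WM=10
i=7 t=24 v=5: → [24,29); WM=22
i=8 t=26 v=2: → [24,31); WM=24
i=9 t=23 v=6: → [23,31); WM=24
i=10 t=29 v=7: → [23,34); WM=27
i=11 t=28 v=4: → [23,34); WM=27
i=12 t=18 v=9: DROP (t<27-4); WM=27
i=13 t=29 v=2: → [23,34); WM=27

[2,17)=6 [23,34)=5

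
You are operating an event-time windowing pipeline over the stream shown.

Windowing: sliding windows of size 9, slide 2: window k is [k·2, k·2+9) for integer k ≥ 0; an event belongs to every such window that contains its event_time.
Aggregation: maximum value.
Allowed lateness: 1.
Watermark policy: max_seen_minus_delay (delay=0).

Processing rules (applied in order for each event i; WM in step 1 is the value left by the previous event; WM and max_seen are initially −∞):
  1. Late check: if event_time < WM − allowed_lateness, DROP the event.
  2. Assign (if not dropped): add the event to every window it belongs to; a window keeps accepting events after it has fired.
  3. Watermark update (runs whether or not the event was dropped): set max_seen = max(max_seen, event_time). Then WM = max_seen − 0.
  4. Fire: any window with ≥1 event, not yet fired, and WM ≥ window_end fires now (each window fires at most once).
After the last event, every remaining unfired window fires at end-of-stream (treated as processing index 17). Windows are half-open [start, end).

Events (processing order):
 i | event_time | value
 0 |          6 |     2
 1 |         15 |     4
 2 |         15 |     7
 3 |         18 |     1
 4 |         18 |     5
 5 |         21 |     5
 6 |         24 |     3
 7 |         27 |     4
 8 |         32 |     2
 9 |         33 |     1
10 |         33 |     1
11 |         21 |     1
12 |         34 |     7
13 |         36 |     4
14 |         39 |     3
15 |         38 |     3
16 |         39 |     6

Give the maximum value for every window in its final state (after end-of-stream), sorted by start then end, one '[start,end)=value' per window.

[0,9)=2 [2,11)=2 [4,13)=2 [6,15)=2 [8,17)=7 [10,19)=7 [12,21)=7 [14,23)=7 [16,25)=5 [18,27)=5 [20,29)=5 [22,31)=4 [24,33)=4 [26,35)=7 [28,37)=7 [30,39)=7 [32,41)=7 [34,43)=7 [36,45)=6 [38,47)=6

i=0 t=6 v=2: → [6,15),[4,13),[2,11),[0,9); WM=6
i=1 t=15 v=4: → [14,23),[12,21),[10,19),[8,17); WM=15; [0,9) fires=2 [2,11) fires=2 [4,13) fires=2 [6,15) fires=2
i=2 t=15 v=7: → [14,23),[12,21),[10,19),[8,17); WM=15
i=3 t=18 v=1: → [18,27),[16,25),[14,23),[12,21),[10,19); WM=18; [8,17) fires=7
i=4 t=18 v=5: → [18,27),[16,25),[14,23),[12,21),[10,19); WM=18
i=5 t=21 v=5: → [20,29),[18,27),[16,25),[14,23); WM=21; [10,19) fires=7 [12,21) fires=7
i=6 t=24 v=3: → [24,33),[22,31),[20,29),[18,27),[16,25); WM=24; [14,23) fires=7
i=7 t=27 v=4: → [26,35),[24,33),[22,31),[20,29); WM=27; [16,25) fires=5 [18,27) fires=5
i=8 t=32 v=2: → [32,41),[30,39),[28,37),[26,35),[24,33); WM=32; [20,29) fires=5 [22,31) fires=4
i=9 t=33 v=1: → [32,41),[30,39),[28,37),[26,35); WM=33; [24,33) fires=4
i=10 t=33 v=1: → [32,41),[30,39),[28,37),[26,35); WM=33
i=11 t=21 v=1: DROP (t<33-1); WM=33
i=12 t=34 v=7: → [34,43),[32,41),[30,39),[28,37),[26,35); WM=34
i=13 t=36 v=4: → [36,45),[34,43),[32,41),[30,39),[28,37); WM=36; [26,35) fires=7
i=14 t=39 v=3: → [38,47),[36,45),[34,43),[32,41); WM=39; [28,37) fires=7 [30,39) fires=7
i=15 t=38 v=3: → [38,47),[36,45),[34,43),[32,41),[30,39); WM=39
i=16 t=39 v=6: → [38,47),[36,45),[34,43),[32,41); WM=39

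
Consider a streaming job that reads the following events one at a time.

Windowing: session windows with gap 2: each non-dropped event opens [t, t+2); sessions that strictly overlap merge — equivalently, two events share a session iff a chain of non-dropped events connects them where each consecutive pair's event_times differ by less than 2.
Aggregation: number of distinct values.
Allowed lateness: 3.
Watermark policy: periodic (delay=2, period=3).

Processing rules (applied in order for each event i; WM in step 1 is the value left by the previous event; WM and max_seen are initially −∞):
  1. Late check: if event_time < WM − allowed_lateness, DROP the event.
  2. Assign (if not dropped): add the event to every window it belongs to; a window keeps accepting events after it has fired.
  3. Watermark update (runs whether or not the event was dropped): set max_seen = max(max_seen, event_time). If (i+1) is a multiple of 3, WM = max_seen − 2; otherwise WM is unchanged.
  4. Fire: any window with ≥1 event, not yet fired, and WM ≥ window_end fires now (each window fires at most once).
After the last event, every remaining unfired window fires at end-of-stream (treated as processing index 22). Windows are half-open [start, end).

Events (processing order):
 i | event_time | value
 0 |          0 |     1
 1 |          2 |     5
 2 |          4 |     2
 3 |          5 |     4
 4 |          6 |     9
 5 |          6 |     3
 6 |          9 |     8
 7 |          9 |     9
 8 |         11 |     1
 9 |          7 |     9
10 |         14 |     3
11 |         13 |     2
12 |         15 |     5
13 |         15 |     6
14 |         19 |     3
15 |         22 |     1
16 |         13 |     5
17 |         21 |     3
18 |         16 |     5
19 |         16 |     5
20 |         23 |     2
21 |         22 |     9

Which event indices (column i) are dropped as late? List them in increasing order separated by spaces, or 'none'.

i=0 t=0 v=1: → [0,2); WM=−∞
i=1 t=2 v=5: → [2,4); WM=−∞
i=2 t=4 v=2: → [4,6); WM=2
i=3 t=5 v=4: → [4,7); WM=2
i=4 t=6 v=9: → [4,8); WM=2
i=5 t=6 v=3: → [4,8); WM=4
i=6 t=9 v=8: → [9,11); WM=4
i=7 t=9 v=9: → [9,11); WM=4
i=8 t=11 v=1: → [11,13); WM=9
i=9 t=7 v=9: → [4,9); WM=9
i=10 t=14 v=3: → [14,16); WM=9
i=11 t=13 v=2: → [13,16); WM=12
i=12 t=15 v=5: → [13,17); WM=12
i=13 t=15 v=6: → [13,17); WM=12
i=14 t=19 v=3: → [19,21); WM=17
i=15 t=22 v=1: → [22,24); WM=17
i=16 t=13 v=5: DROP (t<17-3); WM=17
i=17 t=21 v=3: → [21,24); WM=20
i=18 t=16 v=5: DROP (t<20-3); WM=20
i=19 t=16 v=5: DROP (t<20-3); WM=20
i=20 t=23 v=2: → [21,25); WM=21
i=21 t=22 v=9: → [21,25); WM=21

16 18 19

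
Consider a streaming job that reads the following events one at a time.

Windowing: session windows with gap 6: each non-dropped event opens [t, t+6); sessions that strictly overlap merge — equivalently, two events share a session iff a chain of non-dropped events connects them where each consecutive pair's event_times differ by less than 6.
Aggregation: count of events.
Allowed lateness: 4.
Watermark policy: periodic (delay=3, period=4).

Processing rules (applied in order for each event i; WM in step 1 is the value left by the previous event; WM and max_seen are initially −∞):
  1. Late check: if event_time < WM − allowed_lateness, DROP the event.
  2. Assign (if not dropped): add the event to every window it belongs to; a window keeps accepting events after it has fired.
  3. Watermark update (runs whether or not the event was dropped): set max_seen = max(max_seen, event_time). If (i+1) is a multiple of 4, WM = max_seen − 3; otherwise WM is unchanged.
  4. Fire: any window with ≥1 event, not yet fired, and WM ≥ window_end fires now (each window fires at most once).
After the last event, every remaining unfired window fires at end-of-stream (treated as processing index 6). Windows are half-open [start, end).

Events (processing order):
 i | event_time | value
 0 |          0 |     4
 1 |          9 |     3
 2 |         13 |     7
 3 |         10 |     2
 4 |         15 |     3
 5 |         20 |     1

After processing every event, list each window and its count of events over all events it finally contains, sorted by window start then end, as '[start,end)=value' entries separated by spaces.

[0,6)=1 [9,26)=5

i=0 t=0 v=4: → [0,6); WM=−∞
i=1 t=9 v=3: → [9,15); WM=−∞
i=2 t=13 v=7: → [9,19); WM=−∞
i=3 t=10 v=2: → [9,19); WM=10
i=4 t=15 v=3: → [9,21); WM=10
i=5 t=20 v=1: → [9,26); WM=10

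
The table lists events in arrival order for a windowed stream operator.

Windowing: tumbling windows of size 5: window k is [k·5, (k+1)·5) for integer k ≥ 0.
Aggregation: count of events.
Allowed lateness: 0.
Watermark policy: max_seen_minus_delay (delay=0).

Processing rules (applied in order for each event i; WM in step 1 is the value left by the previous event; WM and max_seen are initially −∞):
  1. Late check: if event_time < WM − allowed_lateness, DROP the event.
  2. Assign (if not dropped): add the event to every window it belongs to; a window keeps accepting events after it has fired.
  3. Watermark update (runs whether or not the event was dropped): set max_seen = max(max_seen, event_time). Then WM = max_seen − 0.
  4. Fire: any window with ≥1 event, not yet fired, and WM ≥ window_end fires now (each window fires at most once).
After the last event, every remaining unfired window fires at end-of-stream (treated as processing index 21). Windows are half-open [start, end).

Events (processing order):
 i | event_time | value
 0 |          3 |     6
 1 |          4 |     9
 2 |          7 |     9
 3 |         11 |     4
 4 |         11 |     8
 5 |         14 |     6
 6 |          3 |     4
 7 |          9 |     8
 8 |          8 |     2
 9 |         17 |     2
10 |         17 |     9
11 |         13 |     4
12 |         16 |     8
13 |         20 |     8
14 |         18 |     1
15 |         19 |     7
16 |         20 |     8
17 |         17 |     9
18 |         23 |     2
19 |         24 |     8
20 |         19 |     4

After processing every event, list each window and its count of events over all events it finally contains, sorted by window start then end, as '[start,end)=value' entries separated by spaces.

[0,5)=2 [5,10)=1 [10,15)=3 [15,20)=2 [20,25)=4

i=0 t=3 v=6: → [0,5); WM=3
i=1 t=4 v=9: → [0,5); WM=4
i=2 t=7 v=9: → [5,10); WM=7; [0,5) fires=2
i=3 t=11 v=4: → [10,15); WM=11; [5,10) fires=1
i=4 t=11 v=8: → [10,15); WM=11
i=5 t=14 v=6: → [10,15); WM=14
i=6 t=3 v=4: DROP (t<14-0); WM=14
i=7 t=9 v=8: DROP (t<14-0); WM=14
i=8 t=8 v=2: DROP (t<14-0); WM=14
i=9 t=17 v=2: → [15,20); WM=17; [10,15) fires=3
i=10 t=17 v=9: → [15,20); WM=17
i=11 t=13 v=4: DROP (t<17-0); WM=17
i=12 t=16 v=8: DROP (t<17-0); WM=17
i=13 t=20 v=8: → [20,25); WM=20; [15,20) fires=2
i=14 t=18 v=1: DROP (t<20-0); WM=20
i=15 t=19 v=7: DROP (t<20-0); WM=20
i=16 t=20 v=8: → [20,25); WM=20
i=17 t=17 v=9: DROP (t<20-0); WM=20
i=18 t=23 v=2: → [20,25); WM=23
i=19 t=24 v=8: → [20,25); WM=24
i=20 t=19 v=4: DROP (t<24-0); WM=24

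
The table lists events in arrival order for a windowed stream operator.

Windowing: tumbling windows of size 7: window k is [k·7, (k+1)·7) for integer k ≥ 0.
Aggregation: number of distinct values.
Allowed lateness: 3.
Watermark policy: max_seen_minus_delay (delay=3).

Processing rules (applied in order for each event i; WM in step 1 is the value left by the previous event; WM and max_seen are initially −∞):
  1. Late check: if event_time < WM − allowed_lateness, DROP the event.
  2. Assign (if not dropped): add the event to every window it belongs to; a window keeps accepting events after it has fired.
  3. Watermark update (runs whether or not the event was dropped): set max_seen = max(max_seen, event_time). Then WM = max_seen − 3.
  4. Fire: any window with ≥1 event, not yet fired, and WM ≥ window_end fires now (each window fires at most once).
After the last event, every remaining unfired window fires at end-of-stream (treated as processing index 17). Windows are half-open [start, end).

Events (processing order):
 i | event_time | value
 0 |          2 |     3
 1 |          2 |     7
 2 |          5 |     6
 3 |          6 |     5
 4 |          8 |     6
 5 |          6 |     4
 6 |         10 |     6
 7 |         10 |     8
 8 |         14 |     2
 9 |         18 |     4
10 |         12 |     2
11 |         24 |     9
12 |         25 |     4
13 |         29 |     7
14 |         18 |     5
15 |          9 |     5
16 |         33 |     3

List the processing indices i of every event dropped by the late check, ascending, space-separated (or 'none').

i=0 t=2 v=3: → [0,7); WM=-1
i=1 t=2 v=7: → [0,7); WM=-1
i=2 t=5 v=6: → [0,7); WM=2
i=3 t=6 v=5: → [0,7); WM=3
i=4 t=8 v=6: → [7,14); WM=5
i=5 t=6 v=4: → [0,7); WM=5
i=6 t=10 v=6: → [7,14); WM=7; [0,7) fires=5
i=7 t=10 v=8: → [7,14); WM=7
i=8 t=14 v=2: → [14,21); WM=11
i=9 t=18 v=4: → [14,21); WM=15; [7,14) fires=2
i=10 t=12 v=2: → [7,14); WM=15
i=11 t=24 v=9: → [21,28); WM=21; [14,21) fires=2
i=12 t=25 v=4: → [21,28); WM=22
i=13 t=29 v=7: → [28,35); WM=26
i=14 t=18 v=5: DROP (t<26-3); WM=26
i=15 t=9 v=5: DROP (t<26-3); WM=26
i=16 t=33 v=3: → [28,35); WM=30; [21,28) fires=2

14 15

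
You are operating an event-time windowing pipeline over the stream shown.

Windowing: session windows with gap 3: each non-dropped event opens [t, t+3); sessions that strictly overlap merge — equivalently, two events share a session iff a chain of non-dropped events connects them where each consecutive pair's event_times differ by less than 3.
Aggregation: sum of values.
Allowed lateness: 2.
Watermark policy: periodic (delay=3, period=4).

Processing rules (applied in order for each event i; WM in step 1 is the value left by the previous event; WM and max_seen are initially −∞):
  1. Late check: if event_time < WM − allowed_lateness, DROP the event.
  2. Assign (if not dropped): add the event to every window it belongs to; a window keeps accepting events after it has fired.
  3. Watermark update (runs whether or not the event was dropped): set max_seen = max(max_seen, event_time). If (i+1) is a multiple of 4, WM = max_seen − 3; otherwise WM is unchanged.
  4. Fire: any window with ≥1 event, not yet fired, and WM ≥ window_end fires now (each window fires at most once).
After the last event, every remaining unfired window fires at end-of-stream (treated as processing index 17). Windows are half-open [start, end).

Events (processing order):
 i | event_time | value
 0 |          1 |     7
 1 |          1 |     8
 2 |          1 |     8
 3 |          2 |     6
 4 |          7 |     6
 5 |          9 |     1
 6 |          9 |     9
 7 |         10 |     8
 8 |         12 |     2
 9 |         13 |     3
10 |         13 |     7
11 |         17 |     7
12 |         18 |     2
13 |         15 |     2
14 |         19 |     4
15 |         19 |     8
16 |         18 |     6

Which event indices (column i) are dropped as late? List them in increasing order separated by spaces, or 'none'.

i=0 t=1 v=7: → [1,4); WM=−∞
i=1 t=1 v=8: → [1,4); WM=−∞
i=2 t=1 v=8: → [1,4); WM=−∞
i=3 t=2 v=6: → [1,5); WM=-1
i=4 t=7 v=6: → [7,10); WM=-1
i=5 t=9 v=1: → [7,12); WM=-1
i=6 t=9 v=9: → [7,12); WM=-1
i=7 t=10 v=8: → [7,13); WM=7
i=8 t=12 v=2: → [7,15); WM=7
i=9 t=13 v=3: → [7,16); WM=7
i=10 t=13 v=7: → [7,16); WM=7
i=11 t=17 v=7: → [17,20); WM=14
i=12 t=18 v=2: → [17,21); WM=14
i=13 t=15 v=2: → [7,21); WM=14
i=14 t=19 v=4: → [7,22); WM=14
i=15 t=19 v=8: → [7,22); WM=16
i=16 t=18 v=6: → [7,22); WM=16

none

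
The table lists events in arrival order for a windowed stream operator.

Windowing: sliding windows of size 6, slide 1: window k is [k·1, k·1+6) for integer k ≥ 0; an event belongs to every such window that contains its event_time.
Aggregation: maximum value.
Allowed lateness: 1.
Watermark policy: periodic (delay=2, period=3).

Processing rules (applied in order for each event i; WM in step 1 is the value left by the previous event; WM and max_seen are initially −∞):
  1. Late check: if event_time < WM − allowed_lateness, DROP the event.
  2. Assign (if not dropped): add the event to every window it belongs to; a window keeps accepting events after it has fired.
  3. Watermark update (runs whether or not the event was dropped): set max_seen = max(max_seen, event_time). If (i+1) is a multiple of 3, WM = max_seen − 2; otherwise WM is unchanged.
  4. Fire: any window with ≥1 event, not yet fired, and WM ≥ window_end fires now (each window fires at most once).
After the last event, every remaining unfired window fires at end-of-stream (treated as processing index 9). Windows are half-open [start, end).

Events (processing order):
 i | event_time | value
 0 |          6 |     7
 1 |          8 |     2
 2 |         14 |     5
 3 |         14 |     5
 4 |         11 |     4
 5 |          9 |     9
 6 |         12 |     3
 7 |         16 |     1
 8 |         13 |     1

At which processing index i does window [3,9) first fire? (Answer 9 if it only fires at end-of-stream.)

2

i=0 t=6 v=7: → [6,12),[5,11),[4,10),[3,9),[2,8),[1,7); WM=−∞
i=1 t=8 v=2: → [8,14),[7,13),[6,12),[5,11),[4,10),[3,9); WM=−∞
i=2 t=14 v=5: → [14,20),[13,19),[12,18),[11,17),[10,16),[9,15); WM=12; [1,7) fires=7 [2,8) fires=7 [3,9) fires=7 [4,10) fires=7 [5,11) fires=7 [6,12) fires=7
i=3 t=14 v=5: → [14,20),[13,19),[12,18),[11,17),[10,16),[9,15); WM=12
i=4 t=11 v=4: → [11,17),[10,16),[9,15),[8,14),[7,13),[6,12); WM=12
i=5 t=9 v=9: DROP (t<12-1); WM=12
i=6 t=12 v=3: → [12,18),[11,17),[10,16),[9,15),[8,14),[7,13); WM=12
i=7 t=16 v=1: → [16,22),[15,21),[14,20),[13,19),[12,18),[11,17); WM=12
i=8 t=13 v=1: → [13,19),[12,18),[11,17),[10,16),[9,15),[8,14); WM=14; [7,13) fires=4 [8,14) fires=4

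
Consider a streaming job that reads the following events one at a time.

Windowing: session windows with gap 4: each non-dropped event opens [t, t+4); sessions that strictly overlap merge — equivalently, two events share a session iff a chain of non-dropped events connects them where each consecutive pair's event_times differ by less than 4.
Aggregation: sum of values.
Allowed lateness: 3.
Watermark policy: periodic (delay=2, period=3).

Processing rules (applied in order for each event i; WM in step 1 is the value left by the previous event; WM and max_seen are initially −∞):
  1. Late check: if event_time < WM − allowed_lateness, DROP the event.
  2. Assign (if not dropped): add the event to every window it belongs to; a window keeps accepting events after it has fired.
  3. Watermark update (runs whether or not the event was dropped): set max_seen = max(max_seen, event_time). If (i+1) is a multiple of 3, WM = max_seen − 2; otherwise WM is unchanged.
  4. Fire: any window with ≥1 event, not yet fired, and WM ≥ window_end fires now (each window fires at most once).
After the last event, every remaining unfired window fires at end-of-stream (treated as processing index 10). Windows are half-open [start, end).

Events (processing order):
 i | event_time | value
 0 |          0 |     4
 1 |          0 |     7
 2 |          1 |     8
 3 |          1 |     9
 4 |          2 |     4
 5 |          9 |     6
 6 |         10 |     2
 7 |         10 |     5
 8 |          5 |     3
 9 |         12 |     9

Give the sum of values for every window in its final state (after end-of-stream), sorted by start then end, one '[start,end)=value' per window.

i=0 t=0 v=4: → [0,4); WM=−∞
i=1 t=0 v=7: → [0,4); WM=−∞
i=2 t=1 v=8: → [0,5); WM=-1
i=3 t=1 v=9: → [0,5); WM=-1
i=4 t=2 v=4: → [0,6); WM=-1
i=5 t=9 v=6: → [9,13); WM=7
i=6 t=10 v=2: → [9,14); WM=7
i=7 t=10 v=5: → [9,14); WM=7
i=8 t=5 v=3: → [0,9); WM=8
i=9 t=12 v=9: → [9,16); WM=8

[0,9)=35 [9,16)=22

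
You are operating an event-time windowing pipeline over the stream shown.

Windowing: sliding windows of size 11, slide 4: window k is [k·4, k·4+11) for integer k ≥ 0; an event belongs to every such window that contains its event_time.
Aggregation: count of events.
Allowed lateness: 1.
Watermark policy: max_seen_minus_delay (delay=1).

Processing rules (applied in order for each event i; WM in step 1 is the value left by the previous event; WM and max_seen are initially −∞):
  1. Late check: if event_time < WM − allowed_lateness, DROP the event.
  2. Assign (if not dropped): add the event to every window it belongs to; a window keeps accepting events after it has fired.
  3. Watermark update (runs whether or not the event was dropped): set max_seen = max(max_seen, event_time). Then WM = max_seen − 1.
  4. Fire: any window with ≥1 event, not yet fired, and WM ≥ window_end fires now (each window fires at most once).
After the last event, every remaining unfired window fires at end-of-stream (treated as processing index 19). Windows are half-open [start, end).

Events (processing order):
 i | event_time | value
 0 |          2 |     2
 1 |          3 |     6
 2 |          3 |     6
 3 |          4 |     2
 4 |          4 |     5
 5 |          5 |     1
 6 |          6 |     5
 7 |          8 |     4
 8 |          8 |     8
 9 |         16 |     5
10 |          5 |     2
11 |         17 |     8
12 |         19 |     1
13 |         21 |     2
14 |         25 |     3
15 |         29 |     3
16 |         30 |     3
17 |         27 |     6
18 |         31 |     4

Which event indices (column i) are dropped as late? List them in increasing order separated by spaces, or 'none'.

10 17

i=0 t=2 v=2: → [0,11); WM=1
i=1 t=3 v=6: → [0,11); WM=2
i=2 t=3 v=6: → [0,11); WM=2
i=3 t=4 v=2: → [4,15),[0,11); WM=3
i=4 t=4 v=5: → [4,15),[0,11); WM=3
i=5 t=5 v=1: → [4,15),[0,11); WM=4
i=6 t=6 v=5: → [4,15),[0,11); WM=5
i=7 t=8 v=4: → [8,19),[4,15),[0,11); WM=7
i=8 t=8 v=8: → [8,19),[4,15),[0,11); WM=7
i=9 t=16 v=5: → [16,27),[12,23),[8,19); WM=15; [0,11) fires=9 [4,15) fires=6
i=10 t=5 v=2: DROP (t<15-1); WM=15
i=11 t=17 v=8: → [16,27),[12,23),[8,19); WM=16
i=12 t=19 v=1: → [16,27),[12,23); WM=18
i=13 t=21 v=2: → [20,31),[16,27),[12,23); WM=20; [8,19) fires=4
i=14 t=25 v=3: → [24,35),[20,31),[16,27); WM=24; [12,23) fires=4
i=15 t=29 v=3: → [28,39),[24,35),[20,31); WM=28; [16,27) fires=5
i=16 t=30 v=3: → [28,39),[24,35),[20,31); WM=29
i=17 t=27 v=6: DROP (t<29-1); WM=29
i=18 t=31 v=4: → [28,39),[24,35); WM=30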